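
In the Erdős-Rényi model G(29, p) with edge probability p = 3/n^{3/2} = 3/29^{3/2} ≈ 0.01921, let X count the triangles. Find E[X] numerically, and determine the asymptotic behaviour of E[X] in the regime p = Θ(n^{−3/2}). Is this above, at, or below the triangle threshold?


Number of potential triangles: C(29, 3) = 3654.
Each occurs with probability p³ ≈ (0.01921)³ ≈ 7.088801e-06.
By linearity: E[X] = C(29, 3)·p³ ≈ 3654 · 7.088801e-06 ≈ 0.0259.
Since α = 3/2 > 1, p = c/n^{3/2} = o(1/n) is below the triangle threshold p ~ 1/n. Asymptotically E[X] ~ (c³/6)·n^{3(1−α)} = (3³/6)·n^{-1.5} → 0, so by Markov's inequality G has no triangles w.h.p.

E[X] ≈ 0.0259; in regime p = Θ(1/n^{3/2}) E[X] tends to 0 (below the triangle threshold p ~ 1/n).


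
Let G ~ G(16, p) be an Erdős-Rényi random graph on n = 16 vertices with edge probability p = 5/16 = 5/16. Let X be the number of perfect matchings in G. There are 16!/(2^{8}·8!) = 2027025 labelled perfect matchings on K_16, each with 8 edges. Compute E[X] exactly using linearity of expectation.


K_16 has 16!/(2^{8}·8!) = 2027025 labelled perfect matchings.
For each such perfect matching H, let X_H = 1 if all 8 edges of H are present in G. Then P[X_H = 1] = p^{8} = (5/16)^{8} = 390625/4294967296.
By linearity: E[X] = Σ_H E[X_H] = 2027025 · p^{8} = 2027025 · 390625/4294967296 = 791806640625/4294967296.
Numerically: E[X] ≈ 184.

E[X] = 2027025 · (5/16)^{8} = 791806640625/4294967296 ≈ 184.


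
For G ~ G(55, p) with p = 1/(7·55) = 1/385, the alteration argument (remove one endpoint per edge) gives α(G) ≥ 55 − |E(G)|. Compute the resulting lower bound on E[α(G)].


E[|E(G)|] = C(55, 2)·p = 1485 · (1/385) = 27/7.
E[α(G)] ≥ n − E[|E(G)|] = 55 − 27/7 = 358/7.
Numerically: ≈ 51.14286.
(This is only a lower bound; the true E[α(G)] may be larger.)

E[α(G)] ≥ 358/7 ≈ 51.14286.


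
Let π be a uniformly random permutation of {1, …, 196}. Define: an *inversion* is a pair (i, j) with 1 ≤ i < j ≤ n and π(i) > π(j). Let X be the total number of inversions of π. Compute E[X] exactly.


Write X = Σ X_I over the C(196, 2) = 19110 pairs i < j, with X_I the indicator of one inversion.
There are 19110 indicators.
For each fixed pair i < j, the values π(i) and π(j) are two distinct elements of {1, …, 196} in uniformly random order; by symmetry P[π(i) > π(j)] = 1/2.
By linearity: E[X] = 19110 · (1/2) = C(196, 2) · (1/2) = 19110/2 = 9555 ≈ 9555.000000.

E[X] = 9555 = 9555.000000.


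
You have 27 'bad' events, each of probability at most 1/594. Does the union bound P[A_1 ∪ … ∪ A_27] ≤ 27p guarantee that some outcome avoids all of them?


Union bound: P[∪_{i=1}^{27} A_i] ≤ Σ_i P[A_i] ≤ 27·p = 27·(1/594) = 1/22.
Numerically: 1/22 ≈ 0.04545.
Is 1/22 < 1? YES.
Since P[∪ A_i] ≤ 1/22 < 1, the complement has P[∩ A_i^c] ≥ 1 − 1/22 = 21/22 > 0, so some outcome avoids every A_i.

27·p = 1/22 ≈ 0.04545; existence CERTIFIED by the union bound.


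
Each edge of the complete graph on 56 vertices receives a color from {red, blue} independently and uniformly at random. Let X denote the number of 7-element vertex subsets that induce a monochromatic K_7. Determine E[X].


Let X = Σ_S X_S over the C(56, 7) = 231917400 subsets S of size 7, where X_S = 1 if the K_7 on S is monochromatic.
For a fixed S, the K_7 on S has C(7, 2) = 21 edges. P[all 21 edges red] = (1/2)^21, and likewise for blue, so P[monochromatic] = 2·(1/2)^21 = 2^{1 − 21} = 1/1048576.
By linearity of expectation: E[X] = C(56, 7) · 2^{1 − 21} = 231917400 · 1/1048576 = 28989675/131072.
Numerically: E[X] ≈ 221.1737.

E[X] = C(56,7)·2^(1−C(7,2)) = 28989675/131072 ≈ 221.1737.


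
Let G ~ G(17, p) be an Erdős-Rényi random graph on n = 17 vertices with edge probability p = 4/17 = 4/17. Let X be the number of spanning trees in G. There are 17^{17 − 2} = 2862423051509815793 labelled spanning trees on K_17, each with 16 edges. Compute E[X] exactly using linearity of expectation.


K_17 has 17^{17 − 2} = 2862423051509815793 labelled spanning trees.
For each such spanning tree H, let X_H = 1 if all 16 edges of H are present in G. Then P[X_H = 1] = p^{16} = (4/17)^{16} = 4294967296/48661191875666868481.
By linearity: E[X] = Σ_H E[X_H] = 2862423051509815793 · p^{16} = 2862423051509815793 · 4294967296/48661191875666868481 = 4294967296/17.
Numerically: E[X] ≈ 2.53e+08.

E[X] = 2862423051509815793 · (4/17)^{16} = 4294967296/17 ≈ 2.53e+08.


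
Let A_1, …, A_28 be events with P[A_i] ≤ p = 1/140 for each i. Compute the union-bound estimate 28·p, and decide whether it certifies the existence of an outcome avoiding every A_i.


Union bound: P[∪_{i=1}^{28} A_i] ≤ Σ_i P[A_i] ≤ 28·p = 28·(1/140) = 1/5.
Numerically: 1/5 ≈ 0.200.
Is 1/5 < 1? YES.
Since P[∪ A_i] ≤ 1/5 < 1, the complement has P[∩ A_i^c] ≥ 1 − 1/5 = 4/5 > 0, so some outcome avoids every A_i.

28·p = 1/5 ≈ 0.200; existence CERTIFIED by the union bound.


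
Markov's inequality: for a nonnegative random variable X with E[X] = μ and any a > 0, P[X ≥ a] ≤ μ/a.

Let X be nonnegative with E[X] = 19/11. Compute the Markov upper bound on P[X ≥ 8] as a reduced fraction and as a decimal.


μ = E[X] = 19/11, a = 8.
Markov: P[X ≥ 8] ≤ μ/a = (19/11)/8 = 19/88.
Numerically: ≈ 0.215909.
(Since a = 8 > μ = 1.727273, the bound 19/88 is < 1 and informative.)

P[X ≥ 8] ≤ 19/88 ≈ 0.215909.


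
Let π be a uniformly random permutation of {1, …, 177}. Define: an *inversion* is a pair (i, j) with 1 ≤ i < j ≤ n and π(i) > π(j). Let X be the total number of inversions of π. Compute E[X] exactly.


Write X = Σ X_I over the C(177, 2) = 15576 pairs i < j, with X_I the indicator of one inversion.
There are 15576 indicators.
For each fixed pair i < j, the values π(i) and π(j) are two distinct elements of {1, …, 177} in uniformly random order; by symmetry P[π(i) > π(j)] = 1/2.
By linearity: E[X] = 15576 · (1/2) = C(177, 2) · (1/2) = 15576/2 = 7788 ≈ 7788.000.

E[X] = 7788 = 7788.000.


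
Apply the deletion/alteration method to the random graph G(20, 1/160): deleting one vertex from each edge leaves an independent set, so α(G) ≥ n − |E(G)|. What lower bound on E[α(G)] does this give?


E[|E(G)|] = C(20, 2)·p = 190 · (1/160) = 19/16.
E[α(G)] ≥ n − E[|E(G)|] = 20 − 19/16 = 301/16.
Numerically: ≈ 18.812.
(This is only a lower bound; the true E[α(G)] may be larger.)

E[α(G)] ≥ 301/16 ≈ 18.812.


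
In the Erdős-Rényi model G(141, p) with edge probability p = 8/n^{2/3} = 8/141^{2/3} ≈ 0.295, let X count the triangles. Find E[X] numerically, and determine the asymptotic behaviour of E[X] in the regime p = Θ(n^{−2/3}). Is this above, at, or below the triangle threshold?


Number of potential triangles: C(141, 3) = 457310.
Each occurs with probability p³ ≈ (0.295)³ ≈ 2.57532e-02.
By linearity: E[X] = C(141, 3)·p³ ≈ 457310 · 2.57532e-02 ≈ 11777.210.
Since α = 2/3 < 1, p = c/n^{2/3} ≫ 1/n is above the triangle threshold p ~ 1/n. Asymptotically E[X] ~ (c³/6)·n^{3(1−α)} = (8³/6)·n^{1} → ∞; triangles are abundant w.h.p.

E[X] ≈ 11777.210; in regime p = Θ(1/n^{2/3}) E[X] diverges (above the triangle threshold p ~ 1/n).


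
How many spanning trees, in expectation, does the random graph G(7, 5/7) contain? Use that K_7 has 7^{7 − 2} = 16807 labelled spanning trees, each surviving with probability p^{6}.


K_7 has 7^{7 − 2} = 16807 labelled spanning trees.
For each such spanning tree H, let X_H = 1 if all 6 edges of H are present in G. Then P[X_H = 1] = p^{6} = (5/7)^{6} = 15625/117649.
By linearity of expectation: E[X] = Σ_H E[X_H] = 16807 · p^{6} = 16807 · 15625/117649 = 15625/7.
Numerically: E[X] ≈ 2232.14.

E[X] = 16807 · (5/7)^{6} = 15625/7 ≈ 2232.14.


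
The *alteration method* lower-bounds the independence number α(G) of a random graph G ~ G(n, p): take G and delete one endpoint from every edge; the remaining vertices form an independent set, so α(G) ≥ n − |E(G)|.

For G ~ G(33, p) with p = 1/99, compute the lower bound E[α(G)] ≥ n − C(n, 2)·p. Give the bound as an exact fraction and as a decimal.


E[|E(G)|] = C(33, 2)·p = 528 · (1/99) = 16/3.
E[α(G)] ≥ n − E[|E(G)|] = 33 − 16/3 = 83/3.
Numerically: ≈ 27.667.
(This is only a lower bound; the true E[α(G)] may be larger.)

E[α(G)] ≥ 83/3 ≈ 27.667.


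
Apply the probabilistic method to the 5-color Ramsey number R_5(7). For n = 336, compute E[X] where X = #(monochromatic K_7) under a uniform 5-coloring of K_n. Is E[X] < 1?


E[X] = C(336, 7) · 5^{1 − 21} = 90079147136880 · 5^{−20} = 90079147136880/95367431640625.
As a reduced fraction: E[X] = 18015829427376/19073486328125 ≈ 0.9445.
Is E[X] < 1? YES.
Since E[X] < 1, there exists a 5-coloring of K_{336} with no monochromatic K_7; hence R_5(7) > 336.

E[X] = 18015829427376/19073486328125 ≈ 0.9445; E[X] < 1, so R_5(7) > 336.


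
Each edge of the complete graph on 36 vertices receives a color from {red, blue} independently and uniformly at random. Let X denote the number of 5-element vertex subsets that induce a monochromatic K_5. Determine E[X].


Let X = Σ_S X_S over the C(36, 5) = 376992 subsets S of size 5, where X_S = 1 if the K_5 on S is monochromatic.
For a fixed S, the K_5 on S has C(5, 2) = 10 edges. P[all 10 edges red] = (1/2)^10, and likewise for blue, so P[monochromatic] = 2·(1/2)^10 = 2^{1 − 10} = 1/512.
By linearity: E[X] = C(36, 5) · 2^{1 − 10} = 376992 · 1/512 = 11781/16.
Numerically: E[X] ≈ 736.312500.

E[X] = C(36,5)·2^(1−C(5,2)) = 11781/16 ≈ 736.312500.


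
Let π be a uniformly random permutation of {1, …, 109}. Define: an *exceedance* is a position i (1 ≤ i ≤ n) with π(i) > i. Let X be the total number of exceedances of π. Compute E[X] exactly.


Write X = Σ_{i=1}^{109} X_i, where X_i = 1_{π(i) > i}.
For each fixed i, π(i) is uniform over {1, …, 109} (marginal of a uniform permutation), so P[π(i) > i] = (n − i)/n. Summing: Σ_{i=1}^{109} (n − i)/n = (0 + 1 + … + 108)/109 = 109(109 − 1)/(2·109) = (109 − 1)/2.
Hence E[X] = Σ_{i=1}^{109} (109 − i)/109 = 54 ≈ 54.000.

E[X] = 54 = 54.000.


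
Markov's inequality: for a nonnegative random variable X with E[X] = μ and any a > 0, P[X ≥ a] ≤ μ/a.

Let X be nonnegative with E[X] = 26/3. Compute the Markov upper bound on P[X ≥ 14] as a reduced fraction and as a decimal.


μ = E[X] = 26/3, a = 14.
Markov: P[X ≥ 14] ≤ μ/a = (26/3)/14 = 13/21.
Numerically: ≈ 0.619.
(Since a = 14 > μ = 8.667, the bound 13/21 is < 1 and informative.)

P[X ≥ 14] ≤ 13/21 ≈ 0.619.


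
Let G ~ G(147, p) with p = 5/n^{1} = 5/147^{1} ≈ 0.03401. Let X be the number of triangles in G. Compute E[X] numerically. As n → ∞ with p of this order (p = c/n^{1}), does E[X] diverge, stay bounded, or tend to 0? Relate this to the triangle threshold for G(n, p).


Number of potential triangles: C(147, 3) = 518665.
Each occurs with probability p³ ≈ (0.03401)³ ≈ 3.935120e-05.
By linearity: E[X] = C(147, 3)·p³ ≈ 518665 · 3.935120e-05 ≈ 20.4101.
Here α = 1, so p = 5/n is exactly at the triangle threshold p ~ 1/n. Asymptotically E[X] → c³/6 = 5³/6 = 125/6 ≈ 20.8333, a bounded constant. In this regime the triangle count is asymptotically Poisson(c³/6).

E[X] ≈ 20.4101; in regime p = Θ(1/n^{1}) E[X] stays bounded (at the triangle threshold p ~ 1/n).


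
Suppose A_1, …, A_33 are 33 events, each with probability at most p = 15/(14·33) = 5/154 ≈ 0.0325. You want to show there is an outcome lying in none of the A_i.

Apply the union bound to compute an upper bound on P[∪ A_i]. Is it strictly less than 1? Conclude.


Union bound: P[∪_{i=1}^{33} A_i] ≤ Σ_i P[A_i] ≤ 33·p = 33·(5/154) = 15/14.
Numerically: 15/14 ≈ 1.0714.
Is 15/14 < 1? NO.
Since the bound 15/14 is ≥ 1, the union bound is uninformative here; it does NOT by itself certify existence.

33·p = 15/14 ≈ 1.0714; existence NOT certified by the union bound.


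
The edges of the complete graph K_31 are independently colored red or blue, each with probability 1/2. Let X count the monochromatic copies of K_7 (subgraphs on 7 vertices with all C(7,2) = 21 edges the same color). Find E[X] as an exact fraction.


Let X = Σ_S X_S over the C(31, 7) = 2629575 subsets S of size 7, where X_S = 1 if the K_7 on S is monochromatic.
For a fixed S, the K_7 on S has C(7, 2) = 21 edges. P[all 21 edges red] = (1/2)^21, and likewise for blue, so P[monochromatic] = 2·(1/2)^21 = 2^{1 − 21} = 1/1048576.
By linearity: E[X] = C(31, 7) · 2^{1 − 21} = 2629575 · 1/1048576 = 2629575/1048576.
Numerically: E[X] ≈ 2.50776.

E[X] = C(31,7)·2^(1−C(7,2)) = 2629575/1048576 ≈ 2.50776.


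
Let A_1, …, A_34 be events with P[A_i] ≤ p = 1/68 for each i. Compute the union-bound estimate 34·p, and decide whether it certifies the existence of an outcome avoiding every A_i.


Union bound: P[∪_{i=1}^{34} A_i] ≤ Σ_i P[A_i] ≤ 34·p = 34·(1/68) = 1/2.
Numerically: 1/2 ≈ 0.5000000.
Is 1/2 < 1? YES.
Since P[∪ A_i] ≤ 1/2 < 1, the complement has P[∩ A_i^c] ≥ 1 − 1/2 = 1/2 > 0, so some outcome avoids every A_i.

34·p = 1/2 ≈ 0.5000000; existence CERTIFIED by the union bound.


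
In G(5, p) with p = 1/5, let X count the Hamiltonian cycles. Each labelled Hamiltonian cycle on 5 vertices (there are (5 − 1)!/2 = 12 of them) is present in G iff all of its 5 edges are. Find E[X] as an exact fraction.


K_5 has (5 − 1)!/2 = 12 labelled Hamiltonian cycles.
For each such Hamiltonian cycle H, let X_H = 1 if all 5 edges of H are present in G. Then P[X_H = 1] = p^{5} = (1/5)^{5} = 1/3125.
By linearity of expectation: E[X] = Σ_H E[X_H] = 12 · p^{5} = 12 · 1/3125 = 12/3125.
Numerically: E[X] ≈ 0.00384.

E[X] = 12 · (1/5)^{5} = 12/3125 ≈ 0.00384.


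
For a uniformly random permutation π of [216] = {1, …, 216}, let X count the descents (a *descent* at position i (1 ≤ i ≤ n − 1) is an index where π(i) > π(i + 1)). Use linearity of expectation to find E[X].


Write X = Σ X_I over i = 1, …, 215, with X_I the indicator of one descent.
There are 215 indicators.
For each fixed i, the pair (π(i), π(i+1)) is a uniformly random ordered pair of distinct values from {1, …, 216}; by symmetry P[π(i) > π(i+1)] = 1/2.
By linearity: E[X] = 215 · (1/2) = (216 − 1) · (1/2) = 215/2 ≈ 107.500.

E[X] = 215/2 = 107.500.


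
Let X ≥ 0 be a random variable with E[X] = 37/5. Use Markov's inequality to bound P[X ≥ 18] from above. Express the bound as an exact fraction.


μ = E[X] = 37/5, a = 18.
Markov: P[X ≥ 18] ≤ μ/a = (37/5)/18 = 37/90.
Numerically: ≈ 0.411.
(Since a = 18 > μ = 7.400, the bound 37/90 is < 1 and informative.)

P[X ≥ 18] ≤ 37/90 ≈ 0.411.


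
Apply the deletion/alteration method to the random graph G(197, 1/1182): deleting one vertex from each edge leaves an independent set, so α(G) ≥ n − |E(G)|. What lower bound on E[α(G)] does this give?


E[|E(G)|] = C(197, 2)·p = 19306 · (1/1182) = 49/3.
E[α(G)] ≥ n − E[|E(G)|] = 197 − 49/3 = 542/3.
Numerically: ≈ 180.66667.
(This is only a lower bound; the true E[α(G)] may be larger.)

E[α(G)] ≥ 542/3 ≈ 180.66667.


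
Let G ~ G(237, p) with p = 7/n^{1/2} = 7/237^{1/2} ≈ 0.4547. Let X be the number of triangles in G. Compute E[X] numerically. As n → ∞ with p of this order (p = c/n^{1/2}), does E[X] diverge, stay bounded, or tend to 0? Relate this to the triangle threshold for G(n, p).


Number of potential triangles: C(237, 3) = 2190670.
Each occurs with probability p³ ≈ (0.4547)³ ≈ 9.4009469e-02.
By linearity: E[X] = C(237, 3)·p³ ≈ 2190670 · 9.4009469e-02 ≈ 205943.72411.
Since α = 1/2 < 1, p = c/n^{1/2} ≫ 1/n is above the triangle threshold p ~ 1/n. Asymptotically E[X] ~ (c³/6)·n^{3(1−α)} = (7³/6)·n^{1.5} → ∞; triangles are abundant w.h.p.

E[X] ≈ 205943.72411; in regime p = Θ(1/n^{1/2}) E[X] diverges (above the triangle threshold p ~ 1/n).


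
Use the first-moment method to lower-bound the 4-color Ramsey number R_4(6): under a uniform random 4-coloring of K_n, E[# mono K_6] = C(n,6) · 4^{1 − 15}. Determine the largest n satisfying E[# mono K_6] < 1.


We need C(n, 6) · 4^{1 − 15} < 1, i.e. C(n, 6) < 4^{15 − 1} = 268435456.
Check values of n near the boundary:
  n = 72: C(72, 6) = 156238908; 156238908 < 268435456? YES
  n = 73: C(73, 6) = 170230452; 170230452 < 268435456? YES
  n = 74: C(74, 6) = 185250786; 185250786 < 268435456? YES
  n = 75: C(75, 6) = 201359550; 201359550 < 268435456? YES
  n = 76: C(76, 6) = 218618940; 218618940 < 268435456? YES
  n = 77: C(77, 6) = 237093780; 237093780 < 268435456? YES
  n = 78: C(78, 6) = 256851595; 256851595 < 268435456? YES
  n = 79: C(79, 6) = 277962685; 277962685 < 268435456? NO
The largest n with C(n, 6) < 268435456 is n = 78 (where E[X] = 256851595/268435456 ≈ 0.9568). Hence R_4(6) > 78, i.e. R_4(6) ≥ 79.

Largest n = 78; hence R_4(6) > 78.


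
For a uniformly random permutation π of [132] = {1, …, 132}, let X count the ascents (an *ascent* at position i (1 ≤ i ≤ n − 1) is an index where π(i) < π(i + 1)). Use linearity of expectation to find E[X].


Write X = Σ X_I over i = 1, …, 131, with X_I the indicator of one ascent.
There are 131 indicators.
For each fixed i, the pair (π(i), π(i+1)) is a uniformly random ordered pair of distinct values from {1, …, 132}; by symmetry P[π(i) < π(i+1)] = 1/2.
By linearity: E[X] = 131 · (1/2) = (132 − 1) · (1/2) = 131/2 ≈ 65.500.

E[X] = 131/2 = 65.500.


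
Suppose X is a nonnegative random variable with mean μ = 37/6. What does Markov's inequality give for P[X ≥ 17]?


μ = E[X] = 37/6, a = 17.
Markov: P[X ≥ 17] ≤ μ/a = (37/6)/17 = 37/102.
Numerically: ≈ 0.36275.
(Since a = 17 > μ = 6.16667, the bound 37/102 is < 1 and informative.)

P[X ≥ 17] ≤ 37/102 ≈ 0.36275.


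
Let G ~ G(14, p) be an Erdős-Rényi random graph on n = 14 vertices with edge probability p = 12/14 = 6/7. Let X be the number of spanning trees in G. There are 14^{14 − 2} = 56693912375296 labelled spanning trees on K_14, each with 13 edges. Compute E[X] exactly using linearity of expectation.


K_14 has 14^{14 − 2} = 56693912375296 labelled spanning trees.
For each such spanning tree H, let X_H = 1 if all 13 edges of H are present in G. Then P[X_H = 1] = p^{13} = (6/7)^{13} = 13060694016/96889010407.
By linearity: E[X] = Σ_H E[X_H] = 56693912375296 · p^{13} = 56693912375296 · 13060694016/96889010407 = 53496602689536/7.
Numerically: E[X] ≈ 7.64e+12.

E[X] = 56693912375296 · (6/7)^{13} = 53496602689536/7 ≈ 7.64e+12.


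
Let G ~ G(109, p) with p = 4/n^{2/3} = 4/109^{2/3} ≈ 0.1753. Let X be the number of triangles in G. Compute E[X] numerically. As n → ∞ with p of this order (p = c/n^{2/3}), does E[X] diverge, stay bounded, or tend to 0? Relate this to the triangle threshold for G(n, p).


Number of potential triangles: C(109, 3) = 209934.
Each occurs with probability p³ ≈ (0.1753)³ ≈ 5.386752e-03.
By linearity: E[X] = C(109, 3)·p³ ≈ 209934 · 5.386752e-03 ≈ 1130.8624.
Since α = 2/3 < 1, p = c/n^{2/3} ≫ 1/n is above the triangle threshold p ~ 1/n. Asymptotically E[X] ~ (c³/6)·n^{3(1−α)} = (4³/6)·n^{1} → ∞; triangles are abundant w.h.p.

E[X] ≈ 1130.8624; in regime p = Θ(1/n^{2/3}) E[X] diverges (above the triangle threshold p ~ 1/n).


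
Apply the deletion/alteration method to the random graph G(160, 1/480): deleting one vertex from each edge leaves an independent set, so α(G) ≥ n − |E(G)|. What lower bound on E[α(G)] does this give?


E[|E(G)|] = C(160, 2)·p = 12720 · (1/480) = 53/2.
E[α(G)] ≥ n − E[|E(G)|] = 160 − 53/2 = 267/2.
Numerically: ≈ 133.5000.
(This is only a lower bound; the true E[α(G)] may be larger.)

E[α(G)] ≥ 267/2 ≈ 133.5000.


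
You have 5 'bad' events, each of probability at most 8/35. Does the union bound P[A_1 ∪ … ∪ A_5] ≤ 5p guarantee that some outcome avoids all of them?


Union bound: P[∪_{i=1}^{5} A_i] ≤ Σ_i P[A_i] ≤ 5·p = 5·(8/35) = 8/7.
Numerically: 8/7 ≈ 1.1428571.
Is 8/7 < 1? NO.
Since the bound 8/7 is ≥ 1, the union bound is uninformative here; it does NOT by itself certify existence.

5·p = 8/7 ≈ 1.1428571; existence NOT certified by the union bound.


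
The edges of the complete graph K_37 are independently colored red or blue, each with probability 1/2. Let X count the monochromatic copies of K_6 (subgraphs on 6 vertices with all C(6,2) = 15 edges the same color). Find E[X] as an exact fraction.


Let X = Σ_S X_S over the C(37, 6) = 2324784 subsets S of size 6, where X_S = 1 if the K_6 on S is monochromatic.
For a fixed S, the K_6 on S has C(6, 2) = 15 edges. P[all 15 edges red] = (1/2)^15, and likewise for blue, so P[monochromatic] = 2·(1/2)^15 = 2^{1 − 15} = 1/16384.
By linearity: E[X] = C(37, 6) · 2^{1 − 15} = 2324784 · 1/16384 = 145299/1024.
Numerically: E[X] ≈ 141.894.

E[X] = C(37,6)·2^(1−C(6,2)) = 145299/1024 ≈ 141.894.


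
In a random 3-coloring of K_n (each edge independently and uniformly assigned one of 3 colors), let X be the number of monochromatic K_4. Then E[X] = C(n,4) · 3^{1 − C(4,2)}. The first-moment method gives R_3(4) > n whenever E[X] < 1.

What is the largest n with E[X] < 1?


We need C(n, 4) · 3^{1 − 6} < 1, i.e. C(n, 4) < 3^{6 − 1} = 243.
Check values of n near the boundary:
  n = 7: C(7, 4) = 35; 35 < 243? YES
  n = 8: C(8, 4) = 70; 70 < 243? YES
  n = 9: C(9, 4) = 126; 126 < 243? YES
  n = 10: C(10, 4) = 210; 210 < 243? YES
  n = 11: C(11, 4) = 330; 330 < 243? NO
  n = 12: C(12, 4) = 495; 495 < 243? NO
The largest n with C(n, 4) < 243 is n = 10 (where E[X] = 70/81 ≈ 0.86420). Hence R_3(4) > 10, i.e. R_3(4) ≥ 11.

Largest n = 10; hence R_3(4) > 10.


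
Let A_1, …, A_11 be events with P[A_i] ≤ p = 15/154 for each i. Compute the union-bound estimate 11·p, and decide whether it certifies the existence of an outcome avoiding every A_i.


Union bound: P[∪_{i=1}^{11} A_i] ≤ Σ_i P[A_i] ≤ 11·p = 11·(15/154) = 15/14.
Numerically: 15/14 ≈ 1.071.
Is 15/14 < 1? NO.
Since the bound 15/14 is ≥ 1, the union bound is uninformative here; it does NOT by itself certify existence.

11·p = 15/14 ≈ 1.071; existence NOT certified by the union bound.


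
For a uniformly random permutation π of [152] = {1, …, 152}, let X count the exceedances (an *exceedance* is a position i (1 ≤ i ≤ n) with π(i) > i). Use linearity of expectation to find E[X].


Write X = Σ_{i=1}^{152} X_i, where X_i = 1_{π(i) > i}.
For each fixed i, π(i) is uniform over {1, …, 152} (marginal of a uniform permutation), so P[π(i) > i] = (n − i)/n. Summing: Σ_{i=1}^{152} (n − i)/n = (0 + 1 + … + 151)/152 = 152(152 − 1)/(2·152) = (152 − 1)/2.
Hence E[X] = Σ_{i=1}^{152} (152 − i)/152 = 151/2 ≈ 75.500000.

E[X] = 151/2 = 75.500000.


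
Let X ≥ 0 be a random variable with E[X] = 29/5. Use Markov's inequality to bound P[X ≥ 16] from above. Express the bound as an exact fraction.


μ = E[X] = 29/5, a = 16.
Markov: P[X ≥ 16] ≤ μ/a = (29/5)/16 = 29/80.
Numerically: ≈ 0.3625.
(Since a = 16 > μ = 5.8000, the bound 29/80 is < 1 and informative.)

P[X ≥ 16] ≤ 29/80 ≈ 0.3625.


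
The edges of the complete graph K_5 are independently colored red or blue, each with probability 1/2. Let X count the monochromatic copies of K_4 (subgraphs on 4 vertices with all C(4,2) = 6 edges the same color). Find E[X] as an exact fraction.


Let X = Σ_S X_S over the C(5, 4) = 5 subsets S of size 4, where X_S = 1 if the K_4 on S is monochromatic.
For a fixed S, the K_4 on S has C(4, 2) = 6 edges. P[all 6 edges red] = (1/2)^6, and likewise for blue, so P[monochromatic] = 2·(1/2)^6 = 2^{1 − 6} = 1/32.
Summing: E[X] = C(5, 4) · 2^{1 − 6} = 5 · 1/32 = 5/32.
Numerically: E[X] ≈ 0.1562.

E[X] = C(5,4)·2^(1−C(4,2)) = 5/32 ≈ 0.1562.


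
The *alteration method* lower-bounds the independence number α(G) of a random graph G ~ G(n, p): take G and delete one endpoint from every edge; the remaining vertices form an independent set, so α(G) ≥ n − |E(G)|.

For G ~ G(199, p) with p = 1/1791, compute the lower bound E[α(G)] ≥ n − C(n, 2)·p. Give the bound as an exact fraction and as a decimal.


E[|E(G)|] = C(199, 2)·p = 19701 · (1/1791) = 11.
E[α(G)] ≥ n − E[|E(G)|] = 199 − 11 = 188.
Numerically: ≈ 188.000.
(This is only a lower bound; the true E[α(G)] may be larger.)

E[α(G)] ≥ 188 ≈ 188.000.


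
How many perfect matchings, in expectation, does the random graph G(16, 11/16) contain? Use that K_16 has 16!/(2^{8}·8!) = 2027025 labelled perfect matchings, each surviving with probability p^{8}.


K_16 has 16!/(2^{8}·8!) = 2027025 labelled perfect matchings.
For each such perfect matching H, let X_H = 1 if all 8 edges of H are present in G. Then P[X_H = 1] = p^{8} = (11/16)^{8} = 214358881/4294967296.
By linearity of expectation: E[X] = Σ_H E[X_H] = 2027025 · p^{8} = 2027025 · 214358881/4294967296 = 434510810759025/4294967296.
Numerically: E[X] ≈ 1.012e+05.

E[X] = 2027025 · (11/16)^{8} = 434510810759025/4294967296 ≈ 1.012e+05.


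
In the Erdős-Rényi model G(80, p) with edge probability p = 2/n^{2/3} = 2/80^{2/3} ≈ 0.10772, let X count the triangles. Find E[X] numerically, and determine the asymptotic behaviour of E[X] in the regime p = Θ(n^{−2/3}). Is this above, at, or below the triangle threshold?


Number of potential triangles: C(80, 3) = 82160.
Each occurs with probability p³ ≈ (0.10772)³ ≈ 1.2500000e-03.
By linearity: E[X] = C(80, 3)·p³ ≈ 82160 · 1.2500000e-03 ≈ 102.70000.
Since α = 2/3 < 1, p = c/n^{2/3} ≫ 1/n is above the triangle threshold p ~ 1/n. Asymptotically E[X] ~ (c³/6)·n^{3(1−α)} = (2³/6)·n^{1} → ∞; triangles are abundant w.h.p.

E[X] ≈ 102.70000; in regime p = Θ(1/n^{2/3}) E[X] diverges (above the triangle threshold p ~ 1/n).


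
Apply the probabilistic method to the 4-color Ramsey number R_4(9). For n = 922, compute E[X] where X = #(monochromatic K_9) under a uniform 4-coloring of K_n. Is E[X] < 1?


E[X] = C(922, 9) · 4^{1 − 36} = 1275867683890227543270 · 4^{−35} = 1275867683890227543270/1180591620717411303424.
As a reduced fraction: E[X] = 637933841945113771635/590295810358705651712 ≈ 1.0807020.
Is E[X] < 1? NO.
Since E[X] ≥ 1, the first-moment bound is inconclusive at n = 922; it does NOT by itself certify R_4(9) > 922.

E[X] = 637933841945113771635/590295810358705651712 ≈ 1.0807020; E[X] ≥ 1; first-moment method inconclusive here.


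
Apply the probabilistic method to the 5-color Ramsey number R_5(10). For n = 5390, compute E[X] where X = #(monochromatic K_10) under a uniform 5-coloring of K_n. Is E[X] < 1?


E[X] = C(5390, 10) · 5^{1 − 45} = 5655833965919099070255434039753 · 5^{−44} = 5655833965919099070255434039753/5684341886080801486968994140625.
As a reduced fraction: E[X] = 5655833965919099070255434039753/5684341886080801486968994140625 ≈ 0.9950.
Is E[X] < 1? YES.
Since E[X] < 1, there exists a 5-coloring of K_{5390} with no monochromatic K_10; hence R_5(10) > 5390.

E[X] = 5655833965919099070255434039753/5684341886080801486968994140625 ≈ 0.9950; E[X] < 1, so R_5(10) > 5390.


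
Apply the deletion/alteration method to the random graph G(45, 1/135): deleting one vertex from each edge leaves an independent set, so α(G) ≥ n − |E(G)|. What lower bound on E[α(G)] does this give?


E[|E(G)|] = C(45, 2)·p = 990 · (1/135) = 22/3.
E[α(G)] ≥ n − E[|E(G)|] = 45 − 22/3 = 113/3.
Numerically: ≈ 37.66667.
(This is only a lower bound; the true E[α(G)] may be larger.)

E[α(G)] ≥ 113/3 ≈ 37.66667.


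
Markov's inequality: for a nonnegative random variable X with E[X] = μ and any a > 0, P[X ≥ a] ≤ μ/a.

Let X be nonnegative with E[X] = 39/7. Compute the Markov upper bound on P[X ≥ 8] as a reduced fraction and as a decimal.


μ = E[X] = 39/7, a = 8.
Markov: P[X ≥ 8] ≤ μ/a = (39/7)/8 = 39/56.
Numerically: ≈ 0.696429.
(Since a = 8 > μ = 5.571429, the bound 39/56 is < 1 and informative.)

P[X ≥ 8] ≤ 39/56 ≈ 0.696429.


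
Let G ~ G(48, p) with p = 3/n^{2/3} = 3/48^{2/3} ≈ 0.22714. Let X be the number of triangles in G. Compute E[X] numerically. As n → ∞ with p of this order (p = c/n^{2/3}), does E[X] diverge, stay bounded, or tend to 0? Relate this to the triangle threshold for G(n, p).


Number of potential triangles: C(48, 3) = 17296.
Each occurs with probability p³ ≈ (0.22714)³ ≈ 1.1718750e-02.
By linearity: E[X] = C(48, 3)·p³ ≈ 17296 · 1.1718750e-02 ≈ 202.68750.
Since α = 2/3 < 1, p = c/n^{2/3} ≫ 1/n is above the triangle threshold p ~ 1/n. Asymptotically E[X] ~ (c³/6)·n^{3(1−α)} = (3³/6)·n^{1} → ∞; triangles are abundant w.h.p.

E[X] ≈ 202.68750; in regime p = Θ(1/n^{2/3}) E[X] diverges (above the triangle threshold p ~ 1/n).


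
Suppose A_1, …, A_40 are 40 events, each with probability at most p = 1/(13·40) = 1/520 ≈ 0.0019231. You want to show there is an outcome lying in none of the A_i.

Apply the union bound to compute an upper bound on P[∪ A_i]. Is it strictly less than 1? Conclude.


Union bound: P[∪_{i=1}^{40} A_i] ≤ Σ_i P[A_i] ≤ 40·p = 40·(1/520) = 1/13.
Numerically: 1/13 ≈ 0.0769231.
Is 1/13 < 1? YES.
Since P[∪ A_i] ≤ 1/13 < 1, the complement has P[∩ A_i^c] ≥ 1 − 1/13 = 12/13 > 0, so some outcome avoids every A_i.

40·p = 1/13 ≈ 0.0769231; existence CERTIFIED by the union bound.


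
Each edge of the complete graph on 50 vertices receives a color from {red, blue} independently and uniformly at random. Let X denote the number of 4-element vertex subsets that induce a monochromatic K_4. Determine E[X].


Let X = Σ_S X_S over the C(50, 4) = 230300 subsets S of size 4, where X_S = 1 if the K_4 on S is monochromatic.
For a fixed S, the K_4 on S has C(4, 2) = 6 edges. P[all 6 edges red] = (1/2)^6, and likewise for blue, so P[monochromatic] = 2·(1/2)^6 = 2^{1 − 6} = 1/32.
By linearity: E[X] = C(50, 4) · 2^{1 − 6} = 230300 · 1/32 = 57575/8.
Numerically: E[X] ≈ 7196.8750.

E[X] = C(50,4)·2^(1−C(4,2)) = 57575/8 ≈ 7196.8750.


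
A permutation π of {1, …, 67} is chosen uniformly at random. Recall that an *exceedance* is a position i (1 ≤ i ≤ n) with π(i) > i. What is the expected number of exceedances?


Write X = Σ_{i=1}^{67} X_i, where X_i = 1_{π(i) > i}.
For each fixed i, π(i) is uniform over {1, …, 67} (marginal of a uniform permutation), so P[π(i) > i] = (n − i)/n. Summing: Σ_{i=1}^{67} (n − i)/n = (0 + 1 + … + 66)/67 = 67(67 − 1)/(2·67) = (67 − 1)/2.
Hence E[X] = Σ_{i=1}^{67} (67 − i)/67 = 33 ≈ 33.0000.

E[X] = 33 = 33.0000.


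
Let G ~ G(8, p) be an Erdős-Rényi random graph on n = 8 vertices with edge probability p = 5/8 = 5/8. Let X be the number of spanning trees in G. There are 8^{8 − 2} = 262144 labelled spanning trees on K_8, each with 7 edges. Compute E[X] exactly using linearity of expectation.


K_8 has 8^{8 − 2} = 262144 labelled spanning trees.
For each such spanning tree H, let X_H = 1 if all 7 edges of H are present in G. Then P[X_H = 1] = p^{7} = (5/8)^{7} = 78125/2097152.
By linearity of expectation: E[X] = Σ_H E[X_H] = 262144 · p^{7} = 262144 · 78125/2097152 = 78125/8.
Numerically: E[X] ≈ 9765.6.

E[X] = 262144 · (5/8)^{7} = 78125/8 ≈ 9765.6.


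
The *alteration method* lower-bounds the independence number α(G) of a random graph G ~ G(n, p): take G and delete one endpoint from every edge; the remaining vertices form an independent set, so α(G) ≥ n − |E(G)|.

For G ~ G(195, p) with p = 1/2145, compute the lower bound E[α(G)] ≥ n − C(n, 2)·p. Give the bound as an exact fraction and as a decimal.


E[|E(G)|] = C(195, 2)·p = 18915 · (1/2145) = 97/11.
E[α(G)] ≥ n − E[|E(G)|] = 195 − 97/11 = 2048/11.
Numerically: ≈ 186.182.
(This is only a lower bound; the true E[α(G)] may be larger.)

E[α(G)] ≥ 2048/11 ≈ 186.182.


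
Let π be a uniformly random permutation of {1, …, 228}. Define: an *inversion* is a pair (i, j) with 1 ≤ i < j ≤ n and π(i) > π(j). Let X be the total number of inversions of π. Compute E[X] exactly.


Write X = Σ X_I over the C(228, 2) = 25878 pairs i < j, with X_I the indicator of one inversion.
There are 25878 indicators.
For each fixed pair i < j, the values π(i) and π(j) are two distinct elements of {1, …, 228} in uniformly random order; by symmetry P[π(i) > π(j)] = 1/2.
By linearity: E[X] = 25878 · (1/2) = C(228, 2) · (1/2) = 25878/2 = 12939 ≈ 12939.00000.

E[X] = 12939 = 12939.00000.


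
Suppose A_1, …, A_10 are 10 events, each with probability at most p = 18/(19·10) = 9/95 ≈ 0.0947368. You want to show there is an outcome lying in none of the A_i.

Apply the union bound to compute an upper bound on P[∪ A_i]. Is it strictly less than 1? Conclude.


Union bound: P[∪_{i=1}^{10} A_i] ≤ Σ_i P[A_i] ≤ 10·p = 10·(9/95) = 18/19.
Numerically: 18/19 ≈ 0.9473684.
Is 18/19 < 1? YES.
Since P[∪ A_i] ≤ 18/19 < 1, the complement has P[∩ A_i^c] ≥ 1 − 18/19 = 1/19 > 0, so some outcome avoids every A_i.

10·p = 18/19 ≈ 0.9473684; existence CERTIFIED by the union bound.


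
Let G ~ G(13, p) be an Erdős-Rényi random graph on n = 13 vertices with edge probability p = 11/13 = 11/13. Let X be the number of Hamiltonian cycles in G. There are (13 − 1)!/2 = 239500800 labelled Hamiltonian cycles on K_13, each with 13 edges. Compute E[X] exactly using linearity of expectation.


K_13 has (13 − 1)!/2 = 239500800 labelled Hamiltonian cycles.
For each such Hamiltonian cycle H, let X_H = 1 if all 13 edges of H are present in G. Then P[X_H = 1] = p^{13} = (11/13)^{13} = 34522712143931/302875106592253.
By linearity: E[X] = Σ_H E[X_H] = 239500800 · p^{13} = 239500800 · 34522712143931/302875106592253 = 8268217176641189644800/302875106592253.
Numerically: E[X] ≈ 2.73e+07.

E[X] = 239500800 · (11/13)^{13} = 8268217176641189644800/302875106592253 ≈ 2.73e+07.


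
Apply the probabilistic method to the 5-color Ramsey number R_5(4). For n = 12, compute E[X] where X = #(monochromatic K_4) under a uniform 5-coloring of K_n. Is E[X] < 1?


E[X] = C(12, 4) · 5^{1 − 6} = 495 · 5^{−5} = 495/3125.
As a reduced fraction: E[X] = 99/625 ≈ 0.1584.
Is E[X] < 1? YES.
Since E[X] < 1, there exists a 5-coloring of K_{12} with no monochromatic K_4; hence R_5(4) > 12.

E[X] = 99/625 ≈ 0.1584; E[X] < 1, so R_5(4) > 12.


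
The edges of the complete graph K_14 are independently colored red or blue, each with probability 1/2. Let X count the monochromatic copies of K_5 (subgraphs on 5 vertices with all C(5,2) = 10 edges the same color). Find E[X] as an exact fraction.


Let X = Σ_S X_S over the C(14, 5) = 2002 subsets S of size 5, where X_S = 1 if the K_5 on S is monochromatic.
For a fixed S, the K_5 on S has C(5, 2) = 10 edges. P[all 10 edges red] = (1/2)^10, and likewise for blue, so P[monochromatic] = 2·(1/2)^10 = 2^{1 − 10} = 1/512.
Summing: E[X] = C(14, 5) · 2^{1 − 10} = 2002 · 1/512 = 1001/256.
Numerically: E[X] ≈ 3.910.

E[X] = C(14,5)·2^(1−C(5,2)) = 1001/256 ≈ 3.910.


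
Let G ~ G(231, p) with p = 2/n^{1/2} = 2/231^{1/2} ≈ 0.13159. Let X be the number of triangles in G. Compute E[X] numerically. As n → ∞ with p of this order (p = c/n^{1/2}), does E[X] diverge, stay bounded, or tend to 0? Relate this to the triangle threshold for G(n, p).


Number of potential triangles: C(231, 3) = 2027795.
Each occurs with probability p³ ≈ (0.13159)³ ≈ 2.2786206e-03.
By linearity: E[X] = C(231, 3)·p³ ≈ 2027795 · 2.2786206e-03 ≈ 4620.57544.
Since α = 1/2 < 1, p = c/n^{1/2} ≫ 1/n is above the triangle threshold p ~ 1/n. Asymptotically E[X] ~ (c³/6)·n^{3(1−α)} = (2³/6)·n^{1.5} → ∞; triangles are abundant w.h.p.

E[X] ≈ 4620.57544; in regime p = Θ(1/n^{1/2}) E[X] diverges (above the triangle threshold p ~ 1/n).


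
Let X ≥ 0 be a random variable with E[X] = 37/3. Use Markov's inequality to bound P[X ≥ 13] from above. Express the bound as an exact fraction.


μ = E[X] = 37/3, a = 13.
Markov: P[X ≥ 13] ≤ μ/a = (37/3)/13 = 37/39.
Numerically: ≈ 0.948718.
(Since a = 13 > μ = 12.333333, the bound 37/39 is < 1 and informative.)

P[X ≥ 13] ≤ 37/39 ≈ 0.948718.


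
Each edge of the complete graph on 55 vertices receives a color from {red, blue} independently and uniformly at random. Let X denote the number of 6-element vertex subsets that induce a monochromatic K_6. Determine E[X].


Let X = Σ_S X_S over the C(55, 6) = 28989675 subsets S of size 6, where X_S = 1 if the K_6 on S is monochromatic.
For a fixed S, the K_6 on S has C(6, 2) = 15 edges. P[all 15 edges red] = (1/2)^15, and likewise for blue, so P[monochromatic] = 2·(1/2)^15 = 2^{1 − 15} = 1/16384.
By linearity: E[X] = C(55, 6) · 2^{1 − 15} = 28989675 · 1/16384 = 28989675/16384.
Numerically: E[X] ≈ 1769.38934.

E[X] = C(55,6)·2^(1−C(6,2)) = 28989675/16384 ≈ 1769.38934.


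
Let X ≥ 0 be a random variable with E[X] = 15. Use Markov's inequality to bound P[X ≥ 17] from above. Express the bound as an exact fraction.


μ = E[X] = 15, a = 17.
Markov: P[X ≥ 17] ≤ μ/a = (15)/17 = 15/17.
Numerically: ≈ 0.88235.
(Since a = 17 > μ = 15.00000, the bound 15/17 is < 1 and informative.)

P[X ≥ 17] ≤ 15/17 ≈ 0.88235.


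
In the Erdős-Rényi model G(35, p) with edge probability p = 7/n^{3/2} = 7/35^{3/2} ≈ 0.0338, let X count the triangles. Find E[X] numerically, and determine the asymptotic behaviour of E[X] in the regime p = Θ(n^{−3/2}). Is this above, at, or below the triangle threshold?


Number of potential triangles: C(35, 3) = 6545.
Each occurs with probability p³ ≈ (0.0338)³ ≈ 3.86356e-05.
By linearity: E[X] = C(35, 3)·p³ ≈ 6545 · 3.86356e-05 ≈ 0.253.
Since α = 3/2 > 1, p = c/n^{3/2} = o(1/n) is below the triangle threshold p ~ 1/n. Asymptotically E[X] ~ (c³/6)·n^{3(1−α)} = (7³/6)·n^{-1.5} → 0, so by Markov's inequality G has no triangles w.h.p.

E[X] ≈ 0.253; in regime p = Θ(1/n^{3/2}) E[X] tends to 0 (below the triangle threshold p ~ 1/n).


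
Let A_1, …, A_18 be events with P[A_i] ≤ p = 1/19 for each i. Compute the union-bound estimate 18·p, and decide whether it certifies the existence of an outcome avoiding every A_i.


Union bound: P[∪_{i=1}^{18} A_i] ≤ Σ_i P[A_i] ≤ 18·p = 18·(1/19) = 18/19.
Numerically: 18/19 ≈ 0.9473684.
Is 18/19 < 1? YES.
Since P[∪ A_i] ≤ 18/19 < 1, the complement has P[∩ A_i^c] ≥ 1 − 18/19 = 1/19 > 0, so some outcome avoids every A_i.

18·p = 18/19 ≈ 0.9473684; existence CERTIFIED by the union bound.


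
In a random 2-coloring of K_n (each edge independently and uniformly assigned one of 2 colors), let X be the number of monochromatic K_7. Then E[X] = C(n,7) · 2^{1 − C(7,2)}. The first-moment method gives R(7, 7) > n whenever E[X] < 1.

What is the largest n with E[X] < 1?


We need C(n, 7) · 2^{1 − 21} < 1, i.e. C(n, 7) < 2^{21 − 1} = 1048576.
Check values of n near the boundary:
  n = 21: C(21, 7) = 116280; 116280 < 1048576? YES
  n = 22: C(22, 7) = 170544; 170544 < 1048576? YES
  n = 23: C(23, 7) = 245157; 245157 < 1048576? YES
  n = 24: C(24, 7) = 346104; 346104 < 1048576? YES
  n = 25: C(25, 7) = 480700; 480700 < 1048576? YES
  n = 26: C(26, 7) = 657800; 657800 < 1048576? YES
  n = 27: C(27, 7) = 888030; 888030 < 1048576? YES
  n = 28: C(28, 7) = 1184040; 1184040 < 1048576? NO
  n = 29: C(29, 7) = 1560780; 1560780 < 1048576? NO
The largest n with C(n, 7) < 1048576 is n = 27 (where E[X] = 444015/524288 ≈ 0.8468914). Hence R(7, 7) > 27, i.e. R(7, 7) ≥ 28.

Largest n = 27; hence R(7, 7) > 27.


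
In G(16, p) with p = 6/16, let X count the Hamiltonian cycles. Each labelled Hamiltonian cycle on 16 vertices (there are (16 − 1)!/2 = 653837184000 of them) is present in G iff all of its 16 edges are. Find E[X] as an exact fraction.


K_16 has (16 − 1)!/2 = 653837184000 labelled Hamiltonian cycles.
For each such Hamiltonian cycle H, let X_H = 1 if all 16 edges of H are present in G. Then P[X_H = 1] = p^{16} = (3/8)^{16} = 43046721/281474976710656.
By linearity of expectation: E[X] = Σ_H E[X_H] = 653837184000 · p^{16} = 653837184000 · 43046721/281474976710656 = 27485885585032875/274877906944.
Numerically: E[X] ≈ 99993.

E[X] = 653837184000 · (3/8)^{16} = 27485885585032875/274877906944 ≈ 99993.
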